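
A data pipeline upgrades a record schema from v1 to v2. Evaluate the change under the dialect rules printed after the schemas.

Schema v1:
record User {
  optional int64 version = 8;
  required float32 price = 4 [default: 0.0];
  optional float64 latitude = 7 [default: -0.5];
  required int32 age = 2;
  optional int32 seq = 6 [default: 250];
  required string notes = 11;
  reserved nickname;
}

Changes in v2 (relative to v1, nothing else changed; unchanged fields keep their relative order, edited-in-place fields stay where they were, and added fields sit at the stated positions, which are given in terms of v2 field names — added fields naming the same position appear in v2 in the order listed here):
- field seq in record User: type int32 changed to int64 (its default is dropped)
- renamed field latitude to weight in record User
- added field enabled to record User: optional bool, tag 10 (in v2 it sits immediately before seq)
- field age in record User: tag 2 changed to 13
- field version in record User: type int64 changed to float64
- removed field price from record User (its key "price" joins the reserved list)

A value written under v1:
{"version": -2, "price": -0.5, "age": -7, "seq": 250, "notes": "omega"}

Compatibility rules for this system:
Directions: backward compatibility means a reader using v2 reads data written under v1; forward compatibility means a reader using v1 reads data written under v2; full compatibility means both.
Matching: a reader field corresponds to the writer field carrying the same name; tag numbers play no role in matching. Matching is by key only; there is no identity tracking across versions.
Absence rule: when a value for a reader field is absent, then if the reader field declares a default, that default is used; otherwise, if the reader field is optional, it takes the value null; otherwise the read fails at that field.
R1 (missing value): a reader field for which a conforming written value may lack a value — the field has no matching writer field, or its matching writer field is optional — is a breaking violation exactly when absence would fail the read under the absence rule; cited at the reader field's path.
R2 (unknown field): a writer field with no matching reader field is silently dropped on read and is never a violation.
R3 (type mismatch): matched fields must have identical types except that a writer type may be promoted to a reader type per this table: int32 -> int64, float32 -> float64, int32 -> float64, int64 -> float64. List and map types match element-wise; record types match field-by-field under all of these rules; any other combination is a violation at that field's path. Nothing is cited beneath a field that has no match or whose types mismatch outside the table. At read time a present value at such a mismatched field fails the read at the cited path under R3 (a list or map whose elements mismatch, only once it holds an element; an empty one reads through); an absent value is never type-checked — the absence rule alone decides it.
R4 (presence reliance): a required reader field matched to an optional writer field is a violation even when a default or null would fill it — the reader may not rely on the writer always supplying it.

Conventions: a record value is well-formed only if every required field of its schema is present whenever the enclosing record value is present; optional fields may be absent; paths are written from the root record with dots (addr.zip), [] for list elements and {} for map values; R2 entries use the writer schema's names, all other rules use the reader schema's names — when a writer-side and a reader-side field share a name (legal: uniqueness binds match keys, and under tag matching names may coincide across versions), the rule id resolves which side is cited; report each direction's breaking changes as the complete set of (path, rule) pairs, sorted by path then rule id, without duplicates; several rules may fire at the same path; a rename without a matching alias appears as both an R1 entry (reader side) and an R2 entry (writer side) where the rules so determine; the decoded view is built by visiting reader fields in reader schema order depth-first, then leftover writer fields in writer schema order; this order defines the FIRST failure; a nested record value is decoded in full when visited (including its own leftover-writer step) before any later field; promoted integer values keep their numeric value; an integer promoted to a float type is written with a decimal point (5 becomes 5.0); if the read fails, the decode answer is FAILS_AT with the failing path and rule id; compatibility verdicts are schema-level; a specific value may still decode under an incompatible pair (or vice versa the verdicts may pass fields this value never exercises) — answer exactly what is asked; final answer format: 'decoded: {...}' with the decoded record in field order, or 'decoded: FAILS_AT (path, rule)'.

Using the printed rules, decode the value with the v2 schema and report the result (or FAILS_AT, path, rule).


decoded: {"version": -2.0, "weight": -0.5, "age": -7, "enabled": null, "seq": 250, "notes": "omega"}

arrows below run writer -> reader for User
migrating the User value to v2:
  version := -2.0 (int64 -> float64)
  weight := -0.5 (absent -> default)
  age := -7
  enabled := null (absent, optional -> null)
  seq := 250 (int32 -> int64)
  notes := "omega"
  writer price: unknown -> dropped
  => decoded: {"version": -2.0, "weight": -0.5, "age": -7, "enabled": null, "seq": 250, "notes": "omega"}
remaining User differences; none change what is asked:
  field seq in record User: type int32 changed to int64 (its default is dropped) -> schema-level compatibility only; this User value's decode is unchanged
  field age in record User: tag 2 changed to 13 -> triggers nothing under the printed rules; the User answer is the same either way
  field version in record User: type int64 changed to float64 -> schema-level compatibility only; this User value's decode is unchanged


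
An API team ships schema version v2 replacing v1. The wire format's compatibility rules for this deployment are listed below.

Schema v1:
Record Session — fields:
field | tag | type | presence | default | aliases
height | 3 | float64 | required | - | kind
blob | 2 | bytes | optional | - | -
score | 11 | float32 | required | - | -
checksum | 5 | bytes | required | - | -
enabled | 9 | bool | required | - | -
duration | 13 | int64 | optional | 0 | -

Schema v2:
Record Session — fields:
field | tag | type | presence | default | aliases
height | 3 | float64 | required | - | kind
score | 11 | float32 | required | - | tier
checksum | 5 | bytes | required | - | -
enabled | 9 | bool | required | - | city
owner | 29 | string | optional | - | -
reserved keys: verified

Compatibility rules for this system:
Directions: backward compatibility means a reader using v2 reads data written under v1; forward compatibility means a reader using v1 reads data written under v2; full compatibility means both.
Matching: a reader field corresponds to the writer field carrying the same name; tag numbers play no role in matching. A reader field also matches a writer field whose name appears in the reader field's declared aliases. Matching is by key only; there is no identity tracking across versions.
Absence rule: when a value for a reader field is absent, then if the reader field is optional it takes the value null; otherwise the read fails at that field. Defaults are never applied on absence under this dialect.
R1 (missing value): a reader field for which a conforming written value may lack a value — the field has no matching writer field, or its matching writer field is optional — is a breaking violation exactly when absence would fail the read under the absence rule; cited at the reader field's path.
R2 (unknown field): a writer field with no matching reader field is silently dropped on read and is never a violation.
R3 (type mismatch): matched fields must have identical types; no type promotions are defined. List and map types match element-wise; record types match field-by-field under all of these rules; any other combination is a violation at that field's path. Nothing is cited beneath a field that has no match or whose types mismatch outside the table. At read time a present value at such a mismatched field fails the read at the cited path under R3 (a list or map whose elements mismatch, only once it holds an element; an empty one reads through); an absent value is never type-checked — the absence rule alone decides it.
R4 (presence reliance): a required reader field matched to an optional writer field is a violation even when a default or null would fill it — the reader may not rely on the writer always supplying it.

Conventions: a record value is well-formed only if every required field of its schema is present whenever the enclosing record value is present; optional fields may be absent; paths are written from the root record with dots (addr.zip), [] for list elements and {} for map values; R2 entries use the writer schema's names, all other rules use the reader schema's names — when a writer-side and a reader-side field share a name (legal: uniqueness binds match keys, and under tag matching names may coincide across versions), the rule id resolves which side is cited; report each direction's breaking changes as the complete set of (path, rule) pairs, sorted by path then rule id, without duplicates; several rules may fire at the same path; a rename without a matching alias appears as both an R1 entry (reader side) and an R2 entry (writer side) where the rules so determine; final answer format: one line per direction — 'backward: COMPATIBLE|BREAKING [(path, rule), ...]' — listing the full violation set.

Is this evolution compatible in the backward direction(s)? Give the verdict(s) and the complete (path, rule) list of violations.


backward: COMPATIBLE []

arrows below run writer -> reader for Session
backward pass over Session, reader schema v2, writer schema v1:
  height: float64 -> float64, writer required; from height
  score: float32 -> float32, writer required; from score
  checksum: bytes -> bytes, writer required; from checksum
  enabled: bool -> bool, writer required; from enabled
  no writer field matches reader owner
  leftover writer field: blob
  leftover writer field: duration
  => no violations; backward on Session: COMPATIBLE
ruling out the remaining Session differences:
  added field owner to record Session: optional string, tag 29 (in v2 it sits last) -> no rule fires on it in Session's dialect; the asked verdict holds
  removed field duration from record Session -> no rule fires on it in Session's dialect; the asked verdict holds
  removed field blob from record Session -> no rule fires on it in Session's dialect; the asked verdict holds


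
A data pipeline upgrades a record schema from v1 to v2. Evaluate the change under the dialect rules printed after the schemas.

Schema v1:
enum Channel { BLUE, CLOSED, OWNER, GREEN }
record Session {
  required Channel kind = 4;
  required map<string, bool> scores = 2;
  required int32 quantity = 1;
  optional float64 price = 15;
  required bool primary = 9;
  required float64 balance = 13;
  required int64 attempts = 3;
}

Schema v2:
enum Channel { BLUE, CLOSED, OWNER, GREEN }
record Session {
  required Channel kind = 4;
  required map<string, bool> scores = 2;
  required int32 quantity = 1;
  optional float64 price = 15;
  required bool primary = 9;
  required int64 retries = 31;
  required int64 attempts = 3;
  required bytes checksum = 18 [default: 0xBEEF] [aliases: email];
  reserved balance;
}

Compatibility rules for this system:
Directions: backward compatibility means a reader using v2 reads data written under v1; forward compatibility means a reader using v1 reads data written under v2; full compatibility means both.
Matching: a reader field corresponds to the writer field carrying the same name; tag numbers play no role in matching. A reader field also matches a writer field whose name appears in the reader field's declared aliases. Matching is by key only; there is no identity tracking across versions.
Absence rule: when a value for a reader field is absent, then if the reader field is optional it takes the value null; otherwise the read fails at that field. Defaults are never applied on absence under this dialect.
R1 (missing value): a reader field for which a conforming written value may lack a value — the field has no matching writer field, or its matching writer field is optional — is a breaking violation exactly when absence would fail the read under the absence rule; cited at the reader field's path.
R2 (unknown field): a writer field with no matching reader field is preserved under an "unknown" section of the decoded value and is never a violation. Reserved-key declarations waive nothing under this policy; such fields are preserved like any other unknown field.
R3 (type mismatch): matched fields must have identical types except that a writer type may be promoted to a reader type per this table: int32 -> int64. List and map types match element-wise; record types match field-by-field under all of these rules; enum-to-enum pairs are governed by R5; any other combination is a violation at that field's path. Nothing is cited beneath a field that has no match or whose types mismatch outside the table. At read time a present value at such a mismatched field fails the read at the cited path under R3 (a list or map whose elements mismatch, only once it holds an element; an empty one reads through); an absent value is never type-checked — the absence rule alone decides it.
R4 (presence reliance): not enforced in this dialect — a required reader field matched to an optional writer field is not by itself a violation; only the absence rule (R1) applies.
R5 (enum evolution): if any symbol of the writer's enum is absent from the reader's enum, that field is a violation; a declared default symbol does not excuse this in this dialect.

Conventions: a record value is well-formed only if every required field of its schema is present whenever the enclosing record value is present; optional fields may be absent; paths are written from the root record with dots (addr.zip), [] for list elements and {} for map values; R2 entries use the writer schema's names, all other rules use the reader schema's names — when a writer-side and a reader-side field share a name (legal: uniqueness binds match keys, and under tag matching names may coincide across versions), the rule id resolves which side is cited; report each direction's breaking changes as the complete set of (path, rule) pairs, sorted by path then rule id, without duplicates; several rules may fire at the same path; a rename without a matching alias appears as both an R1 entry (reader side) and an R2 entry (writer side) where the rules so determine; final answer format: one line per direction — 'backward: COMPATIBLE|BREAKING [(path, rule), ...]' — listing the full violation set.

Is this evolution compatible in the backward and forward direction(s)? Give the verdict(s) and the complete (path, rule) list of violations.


the writer's type comes first in each Session pair
backward for Session (reader v2, writer v1):
  Channel -> Channel, writer required: kind aligns to kind
  map<string, bool> -> map<string, bool>, writer required: scores aligns to scores
  int32 -> int32, writer required: quantity aligns to quantity
  float64 -> float64, writer optional: price aligns to price
  bool -> bool, writer required: primary aligns to primary
  retries: no writer-side match
  int64 -> int64, writer required: attempts aligns to attempts
  checksum: no writer-side match
  leftover writer field: balance
  rule R1 violated at checksum
  rule R1 violated at retries
  backward on Session therefore BREAKING (2)
forward for Session (reader v1, writer v2):
  Channel -> Channel, writer required: kind aligns to kind
  map<string, bool> -> map<string, bool>, writer required: scores aligns to scores
  int32 -> int32, writer required: quantity aligns to quantity
  float64 -> float64, writer optional: price aligns to price
  bool -> bool, writer required: primary aligns to primary
  balance: no writer-side match
  int64 -> int64, writer required: attempts aligns to attempts
  leftover writer field: retries
  leftover writer field: checksum
  rule R1 violated at balance
  forward on Session therefore BREAKING (1)

backward: BREAKING [(checksum, R1), (retries, R1)]; forward: BREAKING [(balance, R1)]


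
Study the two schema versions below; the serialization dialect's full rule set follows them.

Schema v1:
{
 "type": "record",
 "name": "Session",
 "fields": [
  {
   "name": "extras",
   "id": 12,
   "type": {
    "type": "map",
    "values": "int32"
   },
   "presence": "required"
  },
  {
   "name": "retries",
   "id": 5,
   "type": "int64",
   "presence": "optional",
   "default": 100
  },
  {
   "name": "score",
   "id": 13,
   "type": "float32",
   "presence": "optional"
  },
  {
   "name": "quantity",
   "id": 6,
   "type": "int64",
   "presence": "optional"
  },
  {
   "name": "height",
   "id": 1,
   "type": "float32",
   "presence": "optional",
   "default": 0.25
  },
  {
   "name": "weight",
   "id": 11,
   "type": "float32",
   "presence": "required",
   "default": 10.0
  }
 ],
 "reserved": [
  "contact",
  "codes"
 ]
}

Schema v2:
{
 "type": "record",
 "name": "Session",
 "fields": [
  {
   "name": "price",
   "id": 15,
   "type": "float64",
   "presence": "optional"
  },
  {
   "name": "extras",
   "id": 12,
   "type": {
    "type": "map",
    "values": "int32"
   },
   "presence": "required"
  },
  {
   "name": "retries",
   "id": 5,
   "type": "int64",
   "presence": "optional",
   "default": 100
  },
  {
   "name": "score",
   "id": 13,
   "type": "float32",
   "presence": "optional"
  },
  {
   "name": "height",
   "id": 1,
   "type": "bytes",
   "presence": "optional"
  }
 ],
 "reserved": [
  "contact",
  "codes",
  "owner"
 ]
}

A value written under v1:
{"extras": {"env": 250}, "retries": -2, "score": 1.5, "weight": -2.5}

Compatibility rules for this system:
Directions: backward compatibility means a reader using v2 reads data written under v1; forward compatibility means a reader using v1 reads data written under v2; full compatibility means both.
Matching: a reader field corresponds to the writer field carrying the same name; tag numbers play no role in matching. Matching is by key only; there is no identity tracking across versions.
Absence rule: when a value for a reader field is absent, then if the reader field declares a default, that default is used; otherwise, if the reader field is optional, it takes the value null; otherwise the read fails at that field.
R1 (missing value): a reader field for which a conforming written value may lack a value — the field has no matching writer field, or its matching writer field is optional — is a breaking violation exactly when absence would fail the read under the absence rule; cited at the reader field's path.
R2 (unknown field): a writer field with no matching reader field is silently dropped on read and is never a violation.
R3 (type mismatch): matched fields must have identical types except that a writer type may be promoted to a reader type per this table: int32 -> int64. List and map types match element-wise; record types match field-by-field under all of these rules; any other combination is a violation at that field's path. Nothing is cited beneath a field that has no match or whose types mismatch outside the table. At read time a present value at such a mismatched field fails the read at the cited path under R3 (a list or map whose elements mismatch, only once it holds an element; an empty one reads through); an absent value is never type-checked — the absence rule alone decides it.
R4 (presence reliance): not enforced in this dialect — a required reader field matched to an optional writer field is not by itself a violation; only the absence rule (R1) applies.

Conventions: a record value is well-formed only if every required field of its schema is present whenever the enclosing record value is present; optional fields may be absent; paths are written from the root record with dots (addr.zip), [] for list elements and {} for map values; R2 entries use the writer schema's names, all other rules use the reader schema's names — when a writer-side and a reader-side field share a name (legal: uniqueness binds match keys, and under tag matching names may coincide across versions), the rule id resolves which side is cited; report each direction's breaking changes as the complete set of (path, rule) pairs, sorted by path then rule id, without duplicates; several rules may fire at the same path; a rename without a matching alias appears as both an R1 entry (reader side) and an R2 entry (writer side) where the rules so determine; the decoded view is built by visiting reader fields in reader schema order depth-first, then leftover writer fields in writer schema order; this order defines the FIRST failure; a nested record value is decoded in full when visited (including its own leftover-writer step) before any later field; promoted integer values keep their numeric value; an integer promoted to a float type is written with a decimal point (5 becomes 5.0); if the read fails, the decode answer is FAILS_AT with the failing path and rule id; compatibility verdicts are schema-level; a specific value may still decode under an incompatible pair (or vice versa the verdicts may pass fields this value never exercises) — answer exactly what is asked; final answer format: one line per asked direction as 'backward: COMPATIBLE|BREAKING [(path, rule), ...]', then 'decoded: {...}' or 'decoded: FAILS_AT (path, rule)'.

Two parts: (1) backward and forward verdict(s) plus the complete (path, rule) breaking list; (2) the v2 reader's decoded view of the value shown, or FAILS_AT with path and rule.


in Session below, arrows point writer -> reader
backward pass over Session, reader schema v2, writer schema v1:
  price: no writer-side match
  extras: paired with writer extras (map<string, int32> -> map<string, int32>; writer required)
  retries: paired with writer retries (int64 -> int64; writer optional)
  score: paired with writer score (float32 -> float32; writer optional)
  height: paired with writer height (float32 -> bytes; writer optional)
  quantity (writer side), unknown to reader
  weight (writer side), unknown to reader
  R3 fires at height
  => 1 violation(s): backward is BREAKING for Session
forward pass over Session, reader schema v1, writer schema v2:
  extras: paired with writer extras (map<string, int32> -> map<string, int32>; writer required)
  retries: paired with writer retries (int64 -> int64; writer optional)
  score: paired with writer score (float32 -> float32; writer optional)
  quantity: no writer-side match
  height: paired with writer height (bytes -> float32; writer optional)
  weight: no writer-side match
  price (writer side), unknown to reader
  R3 fires at height
  => 1 violation(s): forward is BREAKING for Session
decoding the Session value with the v2 reader:
  price := null (missing; optional => null)
  extras := {"env": 250}
  retries := -2
  score := 1.5
  height := null (missing; optional => null)
  writer weight: no reader field; dropped
  => decoded: {"price": null, "extras": {"env": 250}, "retries": -2, "score": 1.5, "height": null}

backward: BREAKING [(height, R3)]; forward: BREAKING [(height, R3)]; decoded: {"price": null, "extras": {"env": 250}, "retries": -2, "score": 1.5, "height": null}


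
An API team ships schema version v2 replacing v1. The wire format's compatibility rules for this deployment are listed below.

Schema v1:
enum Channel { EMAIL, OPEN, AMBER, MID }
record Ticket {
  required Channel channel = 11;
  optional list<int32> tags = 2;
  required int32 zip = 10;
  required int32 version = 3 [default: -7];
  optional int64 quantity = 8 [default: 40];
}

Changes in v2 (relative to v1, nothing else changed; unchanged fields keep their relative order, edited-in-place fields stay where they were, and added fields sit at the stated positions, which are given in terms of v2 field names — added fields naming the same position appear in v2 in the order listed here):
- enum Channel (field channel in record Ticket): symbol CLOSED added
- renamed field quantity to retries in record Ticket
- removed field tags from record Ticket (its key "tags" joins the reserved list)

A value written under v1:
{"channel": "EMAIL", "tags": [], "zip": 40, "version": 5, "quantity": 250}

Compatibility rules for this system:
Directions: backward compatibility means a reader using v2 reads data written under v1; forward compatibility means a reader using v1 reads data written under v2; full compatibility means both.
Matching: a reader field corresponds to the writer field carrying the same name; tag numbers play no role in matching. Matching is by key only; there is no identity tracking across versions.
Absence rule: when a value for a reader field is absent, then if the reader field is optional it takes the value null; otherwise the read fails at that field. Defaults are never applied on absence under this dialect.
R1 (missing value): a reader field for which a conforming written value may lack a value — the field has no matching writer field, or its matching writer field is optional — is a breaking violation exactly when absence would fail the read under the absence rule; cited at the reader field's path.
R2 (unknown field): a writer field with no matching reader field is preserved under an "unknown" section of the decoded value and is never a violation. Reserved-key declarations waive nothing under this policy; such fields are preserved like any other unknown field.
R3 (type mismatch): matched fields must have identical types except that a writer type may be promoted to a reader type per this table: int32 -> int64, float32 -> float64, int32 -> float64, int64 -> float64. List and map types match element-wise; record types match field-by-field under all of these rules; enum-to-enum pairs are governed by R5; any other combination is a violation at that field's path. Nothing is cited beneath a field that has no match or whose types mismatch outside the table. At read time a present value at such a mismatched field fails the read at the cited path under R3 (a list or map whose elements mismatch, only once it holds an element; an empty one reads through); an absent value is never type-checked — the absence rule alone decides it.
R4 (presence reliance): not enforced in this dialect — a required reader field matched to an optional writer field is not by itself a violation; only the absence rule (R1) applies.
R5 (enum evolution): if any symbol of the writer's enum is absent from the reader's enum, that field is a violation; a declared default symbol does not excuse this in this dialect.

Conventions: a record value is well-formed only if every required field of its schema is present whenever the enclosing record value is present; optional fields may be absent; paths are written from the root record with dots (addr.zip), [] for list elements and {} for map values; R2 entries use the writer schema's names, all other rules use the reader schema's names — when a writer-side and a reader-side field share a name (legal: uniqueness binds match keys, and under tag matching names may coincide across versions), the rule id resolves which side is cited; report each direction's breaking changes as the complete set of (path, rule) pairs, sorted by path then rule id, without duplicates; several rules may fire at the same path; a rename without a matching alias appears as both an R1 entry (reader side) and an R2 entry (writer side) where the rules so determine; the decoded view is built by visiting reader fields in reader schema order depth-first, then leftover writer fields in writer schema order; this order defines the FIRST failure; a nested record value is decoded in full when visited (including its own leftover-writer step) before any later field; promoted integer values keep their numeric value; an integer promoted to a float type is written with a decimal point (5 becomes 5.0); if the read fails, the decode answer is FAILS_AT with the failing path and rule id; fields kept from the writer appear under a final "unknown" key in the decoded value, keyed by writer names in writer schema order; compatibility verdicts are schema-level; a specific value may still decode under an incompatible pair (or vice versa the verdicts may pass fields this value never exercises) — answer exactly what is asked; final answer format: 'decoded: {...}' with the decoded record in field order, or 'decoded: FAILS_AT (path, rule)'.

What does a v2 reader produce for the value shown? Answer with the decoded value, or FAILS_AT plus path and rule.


decoded: {"channel": "EMAIL", "zip": 40, "version": 5, "retries": null, "unknown": {"tags": [], "quantity": 250}}

in Ticket below, arrows point writer -> reader
decode walk for Ticket under reader schema v2:
  channel := "EMAIL"
  zip := 40
  version := 5
  retries := null (not supplied -> null)
  writer tags: kept under "unknown"
  writer quantity: kept under "unknown"
  => decoded: {"channel": "EMAIL", "zip": 40, "version": 5, "retries": null, "unknown": {"tags": [], "quantity": 250}}
remaining Ticket differences; none change what is asked:
  enum Channel (field channel in record Ticket): symbol CLOSED added -> matters for Ticket compatibility verdicts, not for this value's decode


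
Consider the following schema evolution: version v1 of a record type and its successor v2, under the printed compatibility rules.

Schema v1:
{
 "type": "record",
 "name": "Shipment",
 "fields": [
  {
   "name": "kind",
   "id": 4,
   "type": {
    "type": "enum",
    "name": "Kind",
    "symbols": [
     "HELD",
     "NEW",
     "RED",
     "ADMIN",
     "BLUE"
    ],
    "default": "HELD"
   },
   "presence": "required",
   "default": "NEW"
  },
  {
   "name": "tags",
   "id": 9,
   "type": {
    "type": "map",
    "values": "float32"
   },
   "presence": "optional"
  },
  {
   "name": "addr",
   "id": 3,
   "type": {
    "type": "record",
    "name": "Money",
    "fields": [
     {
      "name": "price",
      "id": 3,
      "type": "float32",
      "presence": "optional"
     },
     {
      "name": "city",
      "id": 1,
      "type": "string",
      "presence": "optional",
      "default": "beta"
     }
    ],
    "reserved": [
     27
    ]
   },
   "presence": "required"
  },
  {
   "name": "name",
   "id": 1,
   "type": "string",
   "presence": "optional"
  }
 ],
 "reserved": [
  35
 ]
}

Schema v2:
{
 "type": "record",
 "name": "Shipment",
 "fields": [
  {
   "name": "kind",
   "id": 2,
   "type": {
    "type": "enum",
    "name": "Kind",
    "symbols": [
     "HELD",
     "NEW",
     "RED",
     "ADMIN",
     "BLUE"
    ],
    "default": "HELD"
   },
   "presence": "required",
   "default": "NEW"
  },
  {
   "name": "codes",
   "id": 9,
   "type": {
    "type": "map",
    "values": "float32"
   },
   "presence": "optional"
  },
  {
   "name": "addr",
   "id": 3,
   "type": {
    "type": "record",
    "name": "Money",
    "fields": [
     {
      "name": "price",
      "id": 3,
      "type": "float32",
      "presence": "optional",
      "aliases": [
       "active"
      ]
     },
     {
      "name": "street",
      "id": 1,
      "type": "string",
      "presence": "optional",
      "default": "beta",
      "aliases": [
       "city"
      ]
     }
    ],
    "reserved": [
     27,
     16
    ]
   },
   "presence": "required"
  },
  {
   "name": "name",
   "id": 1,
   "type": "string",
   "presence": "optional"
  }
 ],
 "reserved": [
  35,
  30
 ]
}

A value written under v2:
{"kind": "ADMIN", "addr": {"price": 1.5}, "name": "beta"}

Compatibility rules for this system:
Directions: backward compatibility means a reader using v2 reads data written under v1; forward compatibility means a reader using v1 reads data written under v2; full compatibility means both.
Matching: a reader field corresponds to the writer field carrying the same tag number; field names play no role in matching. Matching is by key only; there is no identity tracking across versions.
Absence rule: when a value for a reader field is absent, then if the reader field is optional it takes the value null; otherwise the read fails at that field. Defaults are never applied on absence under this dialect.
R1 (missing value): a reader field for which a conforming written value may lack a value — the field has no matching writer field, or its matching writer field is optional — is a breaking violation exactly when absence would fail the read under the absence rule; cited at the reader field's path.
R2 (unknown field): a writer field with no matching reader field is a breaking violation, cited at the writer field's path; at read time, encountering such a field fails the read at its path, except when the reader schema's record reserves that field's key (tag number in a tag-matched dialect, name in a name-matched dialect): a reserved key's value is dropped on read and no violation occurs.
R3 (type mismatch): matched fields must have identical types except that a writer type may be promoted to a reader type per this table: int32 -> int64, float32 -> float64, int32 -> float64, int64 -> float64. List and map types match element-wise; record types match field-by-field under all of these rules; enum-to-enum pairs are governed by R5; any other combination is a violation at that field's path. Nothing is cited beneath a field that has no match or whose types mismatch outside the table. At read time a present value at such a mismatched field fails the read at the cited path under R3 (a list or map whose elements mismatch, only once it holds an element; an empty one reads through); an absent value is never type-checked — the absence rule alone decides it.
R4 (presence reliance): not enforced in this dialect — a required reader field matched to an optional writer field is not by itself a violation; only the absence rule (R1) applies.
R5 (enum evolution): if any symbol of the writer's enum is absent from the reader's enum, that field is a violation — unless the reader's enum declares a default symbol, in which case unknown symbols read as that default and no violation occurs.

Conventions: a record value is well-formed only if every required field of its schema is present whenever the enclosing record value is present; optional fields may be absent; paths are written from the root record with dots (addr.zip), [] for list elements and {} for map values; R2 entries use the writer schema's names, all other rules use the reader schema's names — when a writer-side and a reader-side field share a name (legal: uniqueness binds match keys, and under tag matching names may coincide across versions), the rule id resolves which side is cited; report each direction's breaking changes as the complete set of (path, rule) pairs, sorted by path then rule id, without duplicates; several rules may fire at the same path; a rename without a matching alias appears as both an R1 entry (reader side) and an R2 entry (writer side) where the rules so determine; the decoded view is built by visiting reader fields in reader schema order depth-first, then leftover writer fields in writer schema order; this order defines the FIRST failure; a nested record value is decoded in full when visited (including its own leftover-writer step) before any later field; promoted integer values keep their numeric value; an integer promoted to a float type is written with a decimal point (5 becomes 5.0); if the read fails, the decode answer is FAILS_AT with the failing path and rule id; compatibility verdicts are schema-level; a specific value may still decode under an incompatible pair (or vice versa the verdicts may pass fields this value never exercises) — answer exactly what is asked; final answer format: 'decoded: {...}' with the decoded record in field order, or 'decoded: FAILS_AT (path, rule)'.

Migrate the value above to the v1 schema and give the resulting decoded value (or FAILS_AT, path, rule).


decoded: FAILS_AT (kind, R1)

each type pair in Shipment: writer, then reader
migrating the Shipment value to v1:
  read fails at kind under R1 (no fill)
  => FAILS_AT (kind, R1)
the other Shipment changes do not affect what is asked:
  renamed field tags to codes in record Shipment -> inert under this dialect — no rule fires on Shipment and the result does not move
  renamed field city to street in record Money (alias city declared on the renamed field) -> inert under this dialect — no rule fires on Shipment and the result does not move


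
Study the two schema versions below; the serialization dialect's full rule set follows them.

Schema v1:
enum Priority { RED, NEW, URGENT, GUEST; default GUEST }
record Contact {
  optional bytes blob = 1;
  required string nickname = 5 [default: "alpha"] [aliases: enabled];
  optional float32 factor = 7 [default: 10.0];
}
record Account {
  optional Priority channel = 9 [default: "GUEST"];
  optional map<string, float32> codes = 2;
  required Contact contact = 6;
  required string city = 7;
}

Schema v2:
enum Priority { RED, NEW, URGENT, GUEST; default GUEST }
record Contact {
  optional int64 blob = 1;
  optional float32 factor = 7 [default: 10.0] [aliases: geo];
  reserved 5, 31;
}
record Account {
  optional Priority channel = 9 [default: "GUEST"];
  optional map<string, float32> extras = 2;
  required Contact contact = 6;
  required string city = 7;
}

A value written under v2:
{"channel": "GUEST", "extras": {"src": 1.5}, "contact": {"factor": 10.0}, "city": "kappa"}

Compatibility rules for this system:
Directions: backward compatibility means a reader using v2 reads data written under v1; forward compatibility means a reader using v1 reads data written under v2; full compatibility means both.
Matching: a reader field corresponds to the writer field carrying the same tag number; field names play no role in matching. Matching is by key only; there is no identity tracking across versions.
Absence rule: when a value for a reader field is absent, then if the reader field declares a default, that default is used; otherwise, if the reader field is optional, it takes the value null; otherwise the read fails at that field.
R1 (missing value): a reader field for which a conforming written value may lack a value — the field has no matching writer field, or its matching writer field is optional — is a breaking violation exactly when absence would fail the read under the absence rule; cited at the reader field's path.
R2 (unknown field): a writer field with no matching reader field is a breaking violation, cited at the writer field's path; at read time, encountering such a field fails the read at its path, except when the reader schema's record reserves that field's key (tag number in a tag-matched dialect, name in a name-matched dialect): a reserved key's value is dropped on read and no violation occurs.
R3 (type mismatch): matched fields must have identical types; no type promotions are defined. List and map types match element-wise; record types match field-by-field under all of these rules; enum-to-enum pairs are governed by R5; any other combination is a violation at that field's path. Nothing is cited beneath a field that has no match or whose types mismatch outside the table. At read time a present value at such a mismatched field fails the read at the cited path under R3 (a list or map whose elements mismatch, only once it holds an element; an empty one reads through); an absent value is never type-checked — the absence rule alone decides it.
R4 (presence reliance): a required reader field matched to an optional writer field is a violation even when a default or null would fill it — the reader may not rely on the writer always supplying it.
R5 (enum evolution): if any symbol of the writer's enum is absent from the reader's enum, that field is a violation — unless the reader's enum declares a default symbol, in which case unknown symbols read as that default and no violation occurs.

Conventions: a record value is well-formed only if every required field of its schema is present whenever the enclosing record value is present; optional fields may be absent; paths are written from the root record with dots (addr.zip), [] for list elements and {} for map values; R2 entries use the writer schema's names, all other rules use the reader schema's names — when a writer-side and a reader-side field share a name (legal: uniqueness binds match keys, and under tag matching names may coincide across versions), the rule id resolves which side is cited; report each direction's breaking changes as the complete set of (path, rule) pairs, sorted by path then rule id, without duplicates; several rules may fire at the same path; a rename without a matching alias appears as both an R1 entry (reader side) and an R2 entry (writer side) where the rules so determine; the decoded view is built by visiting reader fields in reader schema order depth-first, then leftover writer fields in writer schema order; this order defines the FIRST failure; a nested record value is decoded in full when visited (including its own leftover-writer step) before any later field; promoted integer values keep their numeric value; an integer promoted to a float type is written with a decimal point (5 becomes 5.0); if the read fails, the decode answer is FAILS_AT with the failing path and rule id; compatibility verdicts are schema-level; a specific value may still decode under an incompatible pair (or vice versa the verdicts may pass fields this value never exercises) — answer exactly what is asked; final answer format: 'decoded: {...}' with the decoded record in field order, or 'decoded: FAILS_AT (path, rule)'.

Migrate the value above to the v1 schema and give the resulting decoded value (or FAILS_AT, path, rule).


decoded: {"channel": "GUEST", "codes": {"src": 1.5}, "contact": {"blob": null, "nickname": "alpha", "factor": 10.0}, "city": "kappa"}

the writer's type comes first in each Account pair
decode walk for Account under reader schema v1:
  channel := "GUEST"
  codes := {"src": 1.5} (from writer extras)
  contact.blob := null (absent, optional -> null)
  contact.nickname := "alpha" (absent -> default)
  contact.factor := 10.0
  city := "kappa"
  => decoded: {"channel": "GUEST", "codes": {"src": 1.5}, "contact": {"blob": null, "nickname": "alpha", "factor": 10.0}, "city": "kappa"}
ruling out the remaining Account differences:
  removed field nickname from record Contact (its key 5 joins the reserved list) -> no rule fires on it and the decoded Account view is identical with or without it
  renamed field codes to extras in record Account -> no rule fires on it and the decoded Account view is identical with or without it
  field blob in record Contact: type bytes changed to int64 -> affects the rule determinations only; this particular Account value decodes identically
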